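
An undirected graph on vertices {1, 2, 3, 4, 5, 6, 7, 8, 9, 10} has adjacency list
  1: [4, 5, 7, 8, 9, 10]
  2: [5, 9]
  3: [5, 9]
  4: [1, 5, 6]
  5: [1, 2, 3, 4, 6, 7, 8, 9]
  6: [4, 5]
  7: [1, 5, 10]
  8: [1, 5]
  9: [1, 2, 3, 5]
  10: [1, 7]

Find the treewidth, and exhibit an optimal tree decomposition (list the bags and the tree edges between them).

Treewidth 2.
One optimal decomposition is:
Bags: B1 = {1, 4, 5}  B2 = {1, 5, 8}  B3 = {1, 5, 7}  B4 = {1, 7, 10}  B5 = {1, 5, 9}  B6 = {2, 5, 9}  B7 = {3, 5, 9}  B8 = {4, 5, 6}
Tree: B1–B2, B2–B3, B3–B4, B2–B5, B5–B6, B5–B7, B1–B8

Each bag holds 3 vertices, so the decomposition has width 2, which upper-bounds the treewidth. On the other hand G contains the 3-clique {1, 7, 10}. A clique must lie in a single bag of any decomposition, so no decomposition can have width below 2. The upper and lower bounds meet at 2, so that is the treewidth.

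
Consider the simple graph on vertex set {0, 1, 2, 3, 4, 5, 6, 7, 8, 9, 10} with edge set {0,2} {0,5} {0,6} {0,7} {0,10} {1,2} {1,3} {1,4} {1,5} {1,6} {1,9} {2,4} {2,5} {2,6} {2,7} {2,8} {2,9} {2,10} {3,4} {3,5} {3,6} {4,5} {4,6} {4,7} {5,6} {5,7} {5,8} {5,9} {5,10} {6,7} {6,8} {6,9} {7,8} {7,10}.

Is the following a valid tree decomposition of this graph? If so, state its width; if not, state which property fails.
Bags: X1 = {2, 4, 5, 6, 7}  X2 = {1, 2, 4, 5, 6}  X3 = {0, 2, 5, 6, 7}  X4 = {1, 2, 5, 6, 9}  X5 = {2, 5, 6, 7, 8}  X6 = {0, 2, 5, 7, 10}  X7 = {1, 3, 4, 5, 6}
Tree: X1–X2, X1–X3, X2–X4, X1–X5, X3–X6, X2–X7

Yes; width 4.

Checking the three conditions: (i) the bags cover all of {0, 1, 2, 3, 4, 5, 6, 7, 8, 9, 10}; (ii) for each edge, some bag contains both endpoints; (iii) the bags containing any fixed vertex form a subtree. All hold, so the decomposition is valid with width 5 − 1 = 4.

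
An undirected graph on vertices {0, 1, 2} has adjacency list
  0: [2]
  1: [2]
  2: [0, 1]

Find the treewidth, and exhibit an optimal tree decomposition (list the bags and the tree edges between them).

Each bag holds 2 vertices, so the decomposition has width 1, which upper-bounds the treewidth. Any graph with an edge has treewidth ≥ 1, and G has the edge 1–2. Hence tw(G) = 1 exactly.

Treewidth 1.
One such decomposition:
Bags: B1 = {1, 2}  B2 = {0, 2}
Tree: B1–B2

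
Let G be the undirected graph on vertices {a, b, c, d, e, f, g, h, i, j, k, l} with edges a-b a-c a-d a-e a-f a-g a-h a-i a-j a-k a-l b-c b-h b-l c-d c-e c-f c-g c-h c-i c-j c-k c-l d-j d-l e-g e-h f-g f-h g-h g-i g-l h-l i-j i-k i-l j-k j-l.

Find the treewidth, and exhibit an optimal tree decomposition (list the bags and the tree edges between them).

Treewidth 4.
One such decomposition:
Bags: B1 = {a, c, g, h, l}  B2 = {a, c, g, i, l}  B3 = {a, c, f, g, h}  B4 = {a, c, i, j, l}  B5 = {a, c, d, j, l}  B6 = {a, b, c, h, l}  B7 = {a, c, i, j, k}  B8 = {a, c, e, g, h}
Tree: B1–B2, B1–B3, B2–B4, B4–B5, B1–B6, B4–B7, B3–B8

The largest bag has 5 vertices, giving width 4; this decomposition certifies tw(G) ≤ 4. For the lower bound, the 5 vertices {a, c, e, g, h} are pairwise adjacent, and any tree decomposition puts a clique entirely inside one bag — forcing width ≥ 4. The upper and lower bounds meet at 4, so that is the treewidth.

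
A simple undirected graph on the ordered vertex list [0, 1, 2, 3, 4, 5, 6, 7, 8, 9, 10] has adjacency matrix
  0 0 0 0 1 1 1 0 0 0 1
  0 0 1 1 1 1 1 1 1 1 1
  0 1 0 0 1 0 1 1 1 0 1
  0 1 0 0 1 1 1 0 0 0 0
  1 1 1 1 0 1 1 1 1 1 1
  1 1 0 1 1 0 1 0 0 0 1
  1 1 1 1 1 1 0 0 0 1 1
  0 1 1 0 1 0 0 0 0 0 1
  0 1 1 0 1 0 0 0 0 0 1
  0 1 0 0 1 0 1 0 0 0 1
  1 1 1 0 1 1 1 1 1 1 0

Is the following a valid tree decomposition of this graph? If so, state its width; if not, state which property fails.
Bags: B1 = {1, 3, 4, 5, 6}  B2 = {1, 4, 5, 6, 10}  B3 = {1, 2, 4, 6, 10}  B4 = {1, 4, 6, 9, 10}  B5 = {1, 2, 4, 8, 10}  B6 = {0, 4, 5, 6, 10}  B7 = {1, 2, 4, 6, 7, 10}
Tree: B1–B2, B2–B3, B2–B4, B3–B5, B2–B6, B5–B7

A tree decomposition must satisfy three properties: every vertex lies in some bag; for every edge, both endpoints lie together in some bag; and for every vertex, the bags containing it form a connected subtree. Here bags containing vertex 6 are not connected in the tree, so the decomposition is invalid.

No — bags containing vertex 6 are not connected in the tree.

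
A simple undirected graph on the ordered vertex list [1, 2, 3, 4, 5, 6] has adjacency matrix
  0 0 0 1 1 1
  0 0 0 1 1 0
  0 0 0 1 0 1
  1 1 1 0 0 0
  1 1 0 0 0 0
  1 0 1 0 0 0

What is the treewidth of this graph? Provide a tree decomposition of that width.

Treewidth 2.
Bags: B1 = {1, 2, 5}  B2 = {1, 2, 4}  B3 = {1, 4, 6}  B4 = {3, 4, 6}
Tree: B1–B2, B2–B3, B3–B4

The largest bag has 3 vertices, giving width 2; this decomposition certifies tw(G) ≤ 2. The edges 5–2–4–1–5 form a cycle, so G is not a tree and its treewidth is at least 2. The upper and lower bounds meet at 2, so that is the treewidth.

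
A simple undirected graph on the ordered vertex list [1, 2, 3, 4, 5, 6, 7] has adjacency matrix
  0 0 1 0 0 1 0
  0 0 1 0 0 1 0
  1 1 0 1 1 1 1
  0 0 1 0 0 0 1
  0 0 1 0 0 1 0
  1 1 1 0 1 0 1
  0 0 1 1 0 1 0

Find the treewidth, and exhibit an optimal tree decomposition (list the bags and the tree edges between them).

Each bag holds 3 vertices, so the decomposition has width 2, which upper-bounds the treewidth. On the other hand G contains the 3-clique {3, 4, 7}. A clique must lie in a single bag of any decomposition, so no decomposition can have width below 2. Combining the bounds, tw(G) = 2.

Treewidth 2.
One such decomposition:
Bags: B1 = {1, 3, 6}  B2 = {3, 6, 7}  B3 = {3, 5, 6}  B4 = {2, 3, 6}  B5 = {3, 4, 7}
Tree: B1–B2, B2–B3, B3–B4, B2–B5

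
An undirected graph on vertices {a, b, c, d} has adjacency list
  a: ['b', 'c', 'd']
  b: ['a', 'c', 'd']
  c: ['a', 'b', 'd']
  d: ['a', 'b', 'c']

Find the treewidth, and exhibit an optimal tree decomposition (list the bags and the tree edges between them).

A single bag containing all 4 vertices is trivially a valid decomposition of width 3. Conversely, {a, b, c, d} is a clique of size 4, and the vertices of any clique must share a bag in every tree decomposition; so some bag has ≥ 4 vertices and tw(G) ≥ 3. Hence tw(G) = 3 exactly.

Treewidth 3.
One such decomposition:
Bags: B1 = {a, b, c, d}
Tree: (single bag)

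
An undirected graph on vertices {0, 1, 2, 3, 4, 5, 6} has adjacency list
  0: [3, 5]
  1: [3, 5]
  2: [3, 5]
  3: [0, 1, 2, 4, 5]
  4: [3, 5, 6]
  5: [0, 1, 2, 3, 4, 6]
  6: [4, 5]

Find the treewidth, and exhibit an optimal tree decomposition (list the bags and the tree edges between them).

The largest bag has 3 vertices, giving width 2; this decomposition certifies tw(G) ≤ 2. On the other hand G contains the 3-clique {0, 3, 5}. A clique must lie in a single bag of any decomposition, so no decomposition can have width below 2. Hence tw(G) = 2 exactly.

Treewidth 2.
Bags: B1 = {4, 5, 6}  B2 = {3, 4, 5}  B3 = {2, 3, 5}  B4 = {0, 3, 5}  B5 = {1, 3, 5}
Tree: B1–B2, B2–B3, B2–B4, B3–B5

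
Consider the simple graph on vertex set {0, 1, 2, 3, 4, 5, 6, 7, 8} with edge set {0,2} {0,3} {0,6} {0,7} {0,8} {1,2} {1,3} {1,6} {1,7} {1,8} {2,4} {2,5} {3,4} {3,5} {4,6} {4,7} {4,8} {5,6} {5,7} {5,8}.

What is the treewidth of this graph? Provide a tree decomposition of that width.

Treewidth 4.
One optimal decomposition is:
Bags: B1 = {0, 1, 3, 4, 5}  B2 = {0, 1, 4, 5, 6}  B3 = {0, 1, 4, 5, 8}  B4 = {0, 1, 2, 4, 5}  B5 = {0, 1, 4, 5, 7}
Tree: B1–B2, B2–B3, B3–B4, B4–B5

Every bag has size at most 5, so the width is 5 − 1 = 4 and tw(G) ≤ 4. For the lower bound: the 5 vertex sets {3,4}, {5,6}, {1,8}, {0}, {2} are disjoint, each induces a connected subgraph, and every pair is joined by at least one edge of G. Contracting each set to a single vertex therefore yields K_{5} as a minor, and since treewidth is minor-monotone, tw(G) ≥ tw(K_{5}) = 4. Therefore the treewidth is 4.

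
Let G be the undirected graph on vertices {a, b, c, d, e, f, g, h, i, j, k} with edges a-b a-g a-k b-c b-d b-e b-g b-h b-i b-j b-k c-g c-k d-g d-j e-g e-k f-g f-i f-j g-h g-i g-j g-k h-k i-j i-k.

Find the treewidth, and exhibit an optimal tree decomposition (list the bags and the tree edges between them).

Each bag holds 4 vertices, so the decomposition has width 3, which upper-bounds the treewidth. Conversely, {f, g, i, j} is a clique of size 4, and the vertices of any clique must share a bag in every tree decomposition; so some bag has ≥ 4 vertices and tw(G) ≥ 3. The upper and lower bounds meet at 3, so that is the treewidth.

Treewidth 3.
One optimal decomposition is:
Bags: B1 = {a, b, g, k}  B2 = {b, g, i, k}  B3 = {b, g, h, k}  B4 = {b, c, g, k}  B5 = {b, e, g, k}  B6 = {b, g, i, j}  B7 = {f, g, i, j}  B8 = {b, d, g, j}
Tree: B1–B2, B2–B3, B1–B4, B2–B5, B2–B6, B6–B7, B6–B8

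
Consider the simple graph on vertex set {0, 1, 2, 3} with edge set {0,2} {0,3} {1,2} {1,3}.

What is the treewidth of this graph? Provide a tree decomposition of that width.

Each bag holds 3 vertices, so the decomposition has width 2, which upper-bounds the treewidth. Since 2–0–3–1–2 is a cycle in G, G is not acyclic. Forests are exactly the graphs of treewidth ≤ 1, so tw(G) ≥ 2. Hence tw(G) = 2 exactly.

Treewidth 2.
One optimal decomposition is:
Bags: B1 = {0, 2, 3}  B2 = {1, 2, 3}
Tree: B1–B2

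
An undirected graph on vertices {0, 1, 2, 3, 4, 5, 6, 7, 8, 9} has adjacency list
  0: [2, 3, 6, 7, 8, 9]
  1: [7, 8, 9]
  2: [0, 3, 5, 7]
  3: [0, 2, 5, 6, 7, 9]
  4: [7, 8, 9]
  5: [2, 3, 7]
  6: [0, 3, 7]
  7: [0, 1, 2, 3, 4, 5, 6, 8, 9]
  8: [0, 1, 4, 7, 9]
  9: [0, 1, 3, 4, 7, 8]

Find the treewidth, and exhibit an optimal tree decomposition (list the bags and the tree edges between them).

Each bag holds 4 vertices, so the decomposition has width 3, which upper-bounds the treewidth. For the lower bound, the 4 vertices {0, 7, 8, 9} are pairwise adjacent, and any tree decomposition puts a clique entirely inside one bag — forcing width ≥ 3. Therefore the treewidth is 3.

Treewidth 3.
Bags: B1 = {0, 3, 7, 9}  B2 = {0, 2, 3, 7}  B3 = {0, 7, 8, 9}  B4 = {4, 7, 8, 9}  B5 = {2, 3, 5, 7}  B6 = {0, 3, 6, 7}  B7 = {1, 7, 8, 9}
Tree: B1–B2, B1–B3, B3–B4, B2–B5, B2–B6, B3–B7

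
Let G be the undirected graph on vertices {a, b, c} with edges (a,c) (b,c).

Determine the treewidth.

A width-1 tree decomposition is:
Bags: B1 = {b, c}  B2 = {a, c}
Tree: B1–B2
Each bag holds 2 vertices, so the decomposition has width 1, which upper-bounds the treewidth. Since G has at least one edge (e.g. b–c), it is not an edgeless graph, so tw(G) ≥ 1. Therefore the treewidth is 1.

1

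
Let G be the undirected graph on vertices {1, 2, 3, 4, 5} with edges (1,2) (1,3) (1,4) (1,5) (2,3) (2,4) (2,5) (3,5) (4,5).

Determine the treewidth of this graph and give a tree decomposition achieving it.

Each bag holds 4 vertices, so the decomposition has width 3, which upper-bounds the treewidth. Conversely, {1, 2, 3, 5} is a clique of size 4, and the vertices of any clique must share a bag in every tree decomposition; so some bag has ≥ 4 vertices and tw(G) ≥ 3. Hence tw(G) = 3 exactly.

Treewidth 3.
One optimal decomposition is:
Bags: B1 = {1, 2, 4, 5}  B2 = {1, 2, 3, 5}
Tree: B1–B2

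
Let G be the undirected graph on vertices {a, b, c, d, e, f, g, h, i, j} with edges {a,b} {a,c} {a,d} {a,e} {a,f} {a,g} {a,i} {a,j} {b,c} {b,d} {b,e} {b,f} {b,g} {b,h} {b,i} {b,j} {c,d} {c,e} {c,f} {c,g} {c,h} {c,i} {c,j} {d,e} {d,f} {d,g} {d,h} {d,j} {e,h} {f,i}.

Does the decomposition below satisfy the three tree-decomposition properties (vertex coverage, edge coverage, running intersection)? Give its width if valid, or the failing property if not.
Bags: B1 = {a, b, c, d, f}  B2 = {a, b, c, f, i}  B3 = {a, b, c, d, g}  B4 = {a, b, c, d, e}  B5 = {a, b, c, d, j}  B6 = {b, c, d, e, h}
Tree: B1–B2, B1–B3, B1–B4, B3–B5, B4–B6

Yes; width 4.

Checking the three conditions: (i) the bags cover all of {a, b, c, d, e, f, g, h, i, j}; (ii) for each edge, some bag contains both endpoints; (iii) the bags containing any fixed vertex form a subtree. All hold, so the decomposition is valid with width 5 − 1 = 4.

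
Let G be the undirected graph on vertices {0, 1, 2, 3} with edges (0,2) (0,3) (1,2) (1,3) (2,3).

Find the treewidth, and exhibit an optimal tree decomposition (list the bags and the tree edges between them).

Each bag holds 3 vertices, so the decomposition has width 2, which upper-bounds the treewidth. On the other hand G contains the 3-clique {0, 2, 3}. A clique must lie in a single bag of any decomposition, so no decomposition can have width below 2. The upper and lower bounds meet at 2, so that is the treewidth.

Treewidth 2.
Bags: B1 = {0, 2, 3}  B2 = {1, 2, 3}
Tree: B1–B2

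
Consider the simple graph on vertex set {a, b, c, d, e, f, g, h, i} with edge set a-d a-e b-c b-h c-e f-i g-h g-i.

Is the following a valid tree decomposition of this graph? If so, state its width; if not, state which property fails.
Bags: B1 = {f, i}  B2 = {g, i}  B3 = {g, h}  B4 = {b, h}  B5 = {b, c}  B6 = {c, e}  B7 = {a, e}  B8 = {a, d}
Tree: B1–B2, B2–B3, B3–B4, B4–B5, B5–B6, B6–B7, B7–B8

Yes; width 1.

Vertex coverage: the bags together contain {a, b, c, d, e, f, g, h, i}, the full vertex set. Edge coverage: each edge of G has both endpoints in at least one bag. Running intersection: for every vertex, the bags containing it form a connected subtree. All three properties hold, so this is a valid tree decomposition of width max|bag| − 1 = 1, and hence tw(G) ≤ 1.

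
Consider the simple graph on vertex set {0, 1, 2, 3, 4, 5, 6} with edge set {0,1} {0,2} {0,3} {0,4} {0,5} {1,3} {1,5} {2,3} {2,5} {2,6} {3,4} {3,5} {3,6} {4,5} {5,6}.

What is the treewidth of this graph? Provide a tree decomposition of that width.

Treewidth 3.
One optimal decomposition is:
Bags: B1 = {2, 3, 5, 6}  B2 = {0, 2, 3, 5}  B3 = {0, 1, 3, 5}  B4 = {0, 3, 4, 5}
Tree: B1–B2, B2–B3, B2–B4

Every bag has size at most 4, so the width is 4 − 1 = 3 and tw(G) ≤ 3. On the other hand G contains the 4-clique {0, 1, 3, 5}. A clique must lie in a single bag of any decomposition, so no decomposition can have width below 3. Hence tw(G) = 3 exactly.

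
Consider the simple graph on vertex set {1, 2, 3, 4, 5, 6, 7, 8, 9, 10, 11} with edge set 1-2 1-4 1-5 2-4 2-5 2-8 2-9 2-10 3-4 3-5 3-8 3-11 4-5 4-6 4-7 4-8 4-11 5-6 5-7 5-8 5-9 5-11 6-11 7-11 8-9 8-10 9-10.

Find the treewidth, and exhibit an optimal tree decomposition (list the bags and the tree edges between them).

Treewidth 3.
Bags: B1 = {3, 4, 5, 8}  B2 = {3, 4, 5, 11}  B3 = {2, 4, 5, 8}  B4 = {4, 5, 6, 11}  B5 = {2, 5, 8, 9}  B6 = {1, 2, 4, 5}  B7 = {2, 8, 9, 10}  B8 = {4, 5, 7, 11}
Tree: B1–B2, B1–B3, B2–B4, B3–B5, B3–B6, B5–B7, B2–B8

The largest bag has 4 vertices, giving width 3; this decomposition certifies tw(G) ≤ 3. On the other hand G contains the 4-clique {2, 8, 9, 10}. A clique must lie in a single bag of any decomposition, so no decomposition can have width below 3. Combining the bounds, tw(G) = 3.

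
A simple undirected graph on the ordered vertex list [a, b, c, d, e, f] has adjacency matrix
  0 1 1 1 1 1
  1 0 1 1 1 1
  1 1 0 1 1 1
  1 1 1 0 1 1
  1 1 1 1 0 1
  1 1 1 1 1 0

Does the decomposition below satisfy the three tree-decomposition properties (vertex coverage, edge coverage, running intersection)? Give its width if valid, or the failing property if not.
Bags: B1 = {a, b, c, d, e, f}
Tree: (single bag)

Yes; width 5.

Vertex coverage: the bags together contain {a, b, c, d, e, f}, the full vertex set. Edge coverage: each edge of G has both endpoints in at least one bag. Running intersection: for every vertex, the bags containing it form a connected subtree. All three properties hold, so this is a valid tree decomposition of width max|bag| − 1 = 5, and hence tw(G) ≤ 5.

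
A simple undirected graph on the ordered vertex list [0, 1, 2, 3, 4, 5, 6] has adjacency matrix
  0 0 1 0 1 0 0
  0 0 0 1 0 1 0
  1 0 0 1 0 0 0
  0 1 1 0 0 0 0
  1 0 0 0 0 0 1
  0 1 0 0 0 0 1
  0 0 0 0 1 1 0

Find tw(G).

A width-2 tree decomposition is:
Bags: B1 = {0, 2, 3}  B2 = {0, 3, 4}  B3 = {3, 4, 6}  B4 = {3, 5, 6}  B5 = {1, 3, 5}
Tree: B1–B2, B2–B3, B3–B4, B4–B5
Each bag holds 3 vertices, so the decomposition has width 2, which upper-bounds the treewidth. The edges 3–2–0–4–6–5–1–3 form a cycle, so G is not a tree and its treewidth is at least 2. The upper and lower bounds meet at 2, so that is the treewidth.

2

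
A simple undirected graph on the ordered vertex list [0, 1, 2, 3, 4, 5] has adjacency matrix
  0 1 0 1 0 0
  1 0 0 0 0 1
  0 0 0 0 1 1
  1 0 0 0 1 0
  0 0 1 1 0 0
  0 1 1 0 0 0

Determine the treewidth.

A width-2 tree decomposition is:
Bags: B1 = {2, 4, 5}  B2 = {3, 4, 5}  B3 = {0, 3, 5}  B4 = {0, 1, 5}
Tree: B1–B2, B2–B3, B3–B4
The largest bag has 3 vertices, giving width 2; this decomposition certifies tw(G) ≤ 2. For the lower bound, G contains the cycle 5–2–4–3–0–1–5, so G is not a forest; only forests have treewidth ≤ 1, hence tw(G) ≥ 2. Combining the bounds, tw(G) = 2.

2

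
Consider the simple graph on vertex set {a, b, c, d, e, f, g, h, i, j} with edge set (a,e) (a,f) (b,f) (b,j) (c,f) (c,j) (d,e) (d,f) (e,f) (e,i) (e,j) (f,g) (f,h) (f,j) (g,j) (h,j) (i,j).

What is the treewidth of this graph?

A width-2 tree decomposition is:
Bags: B1 = {f, h, j}  B2 = {e, f, j}  B3 = {a, e, f}  B4 = {b, f, j}  B5 = {f, g, j}  B6 = {d, e, f}  B7 = {e, i, j}  B8 = {c, f, j}
Tree: B1–B2, B2–B3, B2–B4, B1–B5, B3–B6, B2–B7, B1–B8
Every bag has size at most 3, so the width is 3 − 1 = 2 and tw(G) ≤ 2. For the lower bound, the 3 vertices {d, e, f} are pairwise adjacent, and any tree decomposition puts a clique entirely inside one bag — forcing width ≥ 2. Combining the bounds, tw(G) = 2.

2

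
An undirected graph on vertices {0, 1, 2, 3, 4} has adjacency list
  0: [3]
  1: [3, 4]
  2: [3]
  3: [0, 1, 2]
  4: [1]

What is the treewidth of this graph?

A width-1 tree decomposition is:
Bags: B1 = {1, 3}  B2 = {0, 3}  B3 = {1, 4}  B4 = {2, 3}
Tree: B1–B2, B1–B3, B2–B4
Every bag has size at most 2, so the width is 2 − 1 = 1 and tw(G) ≤ 1. G has an edge, so its treewidth is at least 1. Therefore the treewidth is 1.

1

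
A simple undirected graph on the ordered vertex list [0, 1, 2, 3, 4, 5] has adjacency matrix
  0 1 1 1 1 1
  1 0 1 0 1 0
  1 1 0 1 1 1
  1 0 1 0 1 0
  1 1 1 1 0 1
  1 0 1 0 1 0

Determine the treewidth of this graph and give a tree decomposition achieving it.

The largest bag has 4 vertices, giving width 3; this decomposition certifies tw(G) ≤ 3. On the other hand G contains the 4-clique {0, 1, 2, 4}. A clique must lie in a single bag of any decomposition, so no decomposition can have width below 3. Combining the bounds, tw(G) = 3.

Treewidth 3.
One such decomposition:
Bags: B1 = {0, 2, 4, 5}  B2 = {0, 2, 3, 4}  B3 = {0, 1, 2, 4}
Tree: B1–B2, B1–B3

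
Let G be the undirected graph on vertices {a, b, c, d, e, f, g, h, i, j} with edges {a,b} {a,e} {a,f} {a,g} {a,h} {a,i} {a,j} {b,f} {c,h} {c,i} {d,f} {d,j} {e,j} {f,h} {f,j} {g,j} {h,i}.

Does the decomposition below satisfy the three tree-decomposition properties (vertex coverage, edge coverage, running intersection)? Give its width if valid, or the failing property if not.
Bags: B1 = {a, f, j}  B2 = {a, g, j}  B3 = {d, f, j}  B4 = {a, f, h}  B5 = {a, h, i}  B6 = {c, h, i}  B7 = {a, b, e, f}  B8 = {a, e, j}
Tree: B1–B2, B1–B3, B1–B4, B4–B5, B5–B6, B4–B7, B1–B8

A tree decomposition must satisfy three properties: every vertex lies in some bag; for every edge, both endpoints lie together in some bag; and for every vertex, the bags containing it form a connected subtree. Here bags containing vertex e are not connected in the tree, so the decomposition is invalid.

No — bags containing vertex e are not connected in the tree.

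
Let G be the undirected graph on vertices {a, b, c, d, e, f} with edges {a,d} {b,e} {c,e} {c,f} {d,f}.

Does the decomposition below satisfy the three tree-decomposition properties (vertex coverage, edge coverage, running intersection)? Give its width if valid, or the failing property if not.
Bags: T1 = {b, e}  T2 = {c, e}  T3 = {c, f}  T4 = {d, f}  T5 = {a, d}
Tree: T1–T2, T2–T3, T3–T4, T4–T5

Yes; width 1.

Every vertex of G appears in some bag (union = {a, b, c, d, e, f}); every edge is covered by a bag; and for each vertex v the set of bags containing v is connected in the bag tree. The decomposition is therefore valid. The largest bag has 2 vertices, so the width is 1.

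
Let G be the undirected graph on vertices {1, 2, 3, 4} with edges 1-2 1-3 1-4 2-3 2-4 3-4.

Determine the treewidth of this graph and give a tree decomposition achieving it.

With just one bag of size 4, the width is 4 − 1 = 3, so tw(G) ≤ 3. For the lower bound, the 4 vertices {1, 2, 3, 4} are pairwise adjacent, and any tree decomposition puts a clique entirely inside one bag — forcing width ≥ 3. Therefore the treewidth is 3.

Treewidth 3.
One such decomposition:
Bags: B1 = {1, 2, 3, 4}
Tree: (single bag)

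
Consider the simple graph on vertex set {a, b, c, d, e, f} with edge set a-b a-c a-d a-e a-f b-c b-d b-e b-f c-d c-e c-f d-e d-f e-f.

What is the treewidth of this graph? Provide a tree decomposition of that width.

Treewidth 5.
Bags: B1 = {a, b, c, d, e, f}
Tree: (single bag)

A single bag containing all 6 vertices is trivially a valid decomposition of width 5. For the lower bound, the 6 vertices {a, b, c, d, e, f} are pairwise adjacent, and any tree decomposition puts a clique entirely inside one bag — forcing width ≥ 5. Combining the bounds, tw(G) = 5.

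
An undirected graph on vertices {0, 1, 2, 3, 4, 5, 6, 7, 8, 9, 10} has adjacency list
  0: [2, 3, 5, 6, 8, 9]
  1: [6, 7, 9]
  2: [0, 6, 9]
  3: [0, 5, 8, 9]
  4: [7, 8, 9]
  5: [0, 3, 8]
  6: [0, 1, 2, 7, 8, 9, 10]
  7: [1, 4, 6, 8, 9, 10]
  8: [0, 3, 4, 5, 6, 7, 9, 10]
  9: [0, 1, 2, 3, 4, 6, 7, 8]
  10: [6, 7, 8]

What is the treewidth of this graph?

A width-3 tree decomposition is:
Bags: B1 = {0, 6, 8, 9}  B2 = {6, 7, 8, 9}  B3 = {6, 7, 8, 10}  B4 = {0, 2, 6, 9}  B5 = {1, 6, 7, 9}  B6 = {4, 7, 8, 9}  B7 = {0, 3, 8, 9}  B8 = {0, 3, 5, 8}
Tree: B1–B2, B2–B3, B1–B4, B2–B5, B2–B6, B1–B7, B7–B8
Every bag has size at most 4, so the width is 4 − 1 = 3 and tw(G) ≤ 3. For the lower bound, the 4 vertices {0, 3, 8, 9} are pairwise adjacent, and any tree decomposition puts a clique entirely inside one bag — forcing width ≥ 3. Combining the bounds, tw(G) = 3.

3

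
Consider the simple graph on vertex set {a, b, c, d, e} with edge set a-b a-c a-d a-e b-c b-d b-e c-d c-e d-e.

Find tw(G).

4

A width-4 tree decomposition is:
Bags: B1 = {a, b, c, d, e}
Tree: (single bag)
A single bag containing all 5 vertices is trivially a valid decomposition of width 4. On the other hand G contains the 5-clique {a, b, c, d, e}. A clique must lie in a single bag of any decomposition, so no decomposition can have width below 4. Combining the bounds, tw(G) = 4.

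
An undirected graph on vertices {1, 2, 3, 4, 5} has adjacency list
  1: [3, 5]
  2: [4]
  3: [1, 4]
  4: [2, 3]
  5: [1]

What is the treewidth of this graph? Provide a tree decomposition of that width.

The largest bag has 2 vertices, giving width 1; this decomposition certifies tw(G) ≤ 1. G has an edge, so its treewidth is at least 1. Combining the bounds, tw(G) = 1.

Treewidth 1.
Bags: B1 = {2, 4}  B2 = {3, 4}  B3 = {1, 3}  B4 = {1, 5}
Tree: B1–B2, B2–B3, B3–B4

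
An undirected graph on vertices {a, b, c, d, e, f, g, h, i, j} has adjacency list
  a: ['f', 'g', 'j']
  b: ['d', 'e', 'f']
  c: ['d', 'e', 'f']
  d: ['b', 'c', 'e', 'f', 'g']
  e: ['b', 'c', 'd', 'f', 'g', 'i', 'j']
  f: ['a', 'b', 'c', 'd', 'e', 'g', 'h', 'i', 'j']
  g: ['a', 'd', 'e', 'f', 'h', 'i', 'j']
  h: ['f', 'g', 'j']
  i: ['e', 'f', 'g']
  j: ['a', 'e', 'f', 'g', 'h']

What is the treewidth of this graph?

3

A width-3 tree decomposition is:
Bags: B1 = {e, f, g, j}  B2 = {a, f, g, j}  B3 = {f, g, h, j}  B4 = {d, e, f, g}  B5 = {b, d, e, f}  B6 = {e, f, g, i}  B7 = {c, d, e, f}
Tree: B1–B2, B2–B3, B1–B4, B4–B5, B1–B6, B5–B7
Every bag has size at most 4, so the width is 4 − 1 = 3 and tw(G) ≤ 3. For the lower bound, the 4 vertices {d, e, f, g} are pairwise adjacent, and any tree decomposition puts a clique entirely inside one bag — forcing width ≥ 3. Therefore the treewidth is 3.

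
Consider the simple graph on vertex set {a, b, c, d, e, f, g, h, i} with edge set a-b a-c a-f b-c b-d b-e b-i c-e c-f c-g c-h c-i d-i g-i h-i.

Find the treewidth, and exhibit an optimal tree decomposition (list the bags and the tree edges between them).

Treewidth 2.
Bags: B1 = {c, h, i}  B2 = {b, c, i}  B3 = {b, d, i}  B4 = {c, g, i}  B5 = {a, b, c}  B6 = {a, c, f}  B7 = {b, c, e}
Tree: B1–B2, B2–B3, B1–B4, B2–B5, B5–B6, B2–B7

Each bag holds 3 vertices, so the decomposition has width 2, which upper-bounds the treewidth. Conversely, {b, d, i} is a clique of size 3, and the vertices of any clique must share a bag in every tree decomposition; so some bag has ≥ 3 vertices and tw(G) ≥ 2. Therefore the treewidth is 2.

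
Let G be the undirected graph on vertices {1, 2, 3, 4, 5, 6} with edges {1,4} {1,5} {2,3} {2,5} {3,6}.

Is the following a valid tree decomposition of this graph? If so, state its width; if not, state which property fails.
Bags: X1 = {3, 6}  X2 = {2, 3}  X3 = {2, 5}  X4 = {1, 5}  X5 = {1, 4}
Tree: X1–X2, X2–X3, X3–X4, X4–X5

Checking the three conditions: (i) the bags cover all of {1, 2, 3, 4, 5, 6}; (ii) for each edge, some bag contains both endpoints; (iii) the bags containing any fixed vertex form a subtree. All hold, so the decomposition is valid with width 2 − 1 = 1.

Yes; width 1.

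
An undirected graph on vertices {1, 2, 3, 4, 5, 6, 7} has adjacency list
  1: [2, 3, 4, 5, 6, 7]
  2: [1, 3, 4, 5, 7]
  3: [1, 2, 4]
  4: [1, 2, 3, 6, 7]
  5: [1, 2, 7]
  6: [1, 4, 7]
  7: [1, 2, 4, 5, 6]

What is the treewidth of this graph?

3

A width-3 tree decomposition is:
Bags: B1 = {1, 2, 4, 7}  B2 = {1, 2, 5, 7}  B3 = {1, 4, 6, 7}  B4 = {1, 2, 3, 4}
Tree: B1–B2, B1–B3, B1–B4
Each bag holds 4 vertices, so the decomposition has width 3, which upper-bounds the treewidth. Conversely, {1, 2, 3, 4} is a clique of size 4, and the vertices of any clique must share a bag in every tree decomposition; so some bag has ≥ 4 vertices and tw(G) ≥ 3. Therefore the treewidth is 3.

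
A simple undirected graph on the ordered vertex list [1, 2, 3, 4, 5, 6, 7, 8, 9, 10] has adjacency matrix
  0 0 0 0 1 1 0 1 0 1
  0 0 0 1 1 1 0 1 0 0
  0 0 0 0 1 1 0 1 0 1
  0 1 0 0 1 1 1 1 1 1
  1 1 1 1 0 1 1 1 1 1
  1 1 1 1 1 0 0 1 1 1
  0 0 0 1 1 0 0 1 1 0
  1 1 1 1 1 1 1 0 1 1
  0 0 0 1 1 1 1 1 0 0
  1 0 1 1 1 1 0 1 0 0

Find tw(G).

A width-4 tree decomposition is:
Bags: B1 = {4, 5, 6, 8, 9}  B2 = {4, 5, 6, 8, 10}  B3 = {1, 5, 6, 8, 10}  B4 = {3, 5, 6, 8, 10}  B5 = {2, 4, 5, 6, 8}  B6 = {4, 5, 7, 8, 9}
Tree: B1–B2, B2–B3, B2–B4, B1–B5, B1–B6
Every bag has size at most 5, so the width is 5 − 1 = 4 and tw(G) ≤ 4. On the other hand G contains the 5-clique {1, 5, 6, 8, 10}. A clique must lie in a single bag of any decomposition, so no decomposition can have width below 4. Combining the bounds, tw(G) = 4.

4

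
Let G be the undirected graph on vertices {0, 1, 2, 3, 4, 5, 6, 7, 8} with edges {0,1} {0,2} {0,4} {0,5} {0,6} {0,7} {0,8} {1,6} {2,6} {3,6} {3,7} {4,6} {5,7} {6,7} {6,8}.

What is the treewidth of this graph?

2

A width-2 tree decomposition is:
Bags: B1 = {0, 2, 6}  B2 = {0, 6, 7}  B3 = {0, 6, 8}  B4 = {0, 5, 7}  B5 = {0, 1, 6}  B6 = {0, 4, 6}  B7 = {3, 6, 7}
Tree: B1–B2, B2–B3, B2–B4, B1–B5, B5–B6, B2–B7
Each bag holds 3 vertices, so the decomposition has width 2, which upper-bounds the treewidth. For the lower bound, the 3 vertices {0, 5, 7} are pairwise adjacent, and any tree decomposition puts a clique entirely inside one bag — forcing width ≥ 2. Therefore the treewidth is 2.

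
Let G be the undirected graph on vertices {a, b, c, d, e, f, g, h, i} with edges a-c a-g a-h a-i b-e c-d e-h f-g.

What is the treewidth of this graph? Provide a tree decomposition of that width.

Treewidth 1.
One such decomposition:
Bags: B1 = {a, h}  B2 = {a, i}  B3 = {e, h}  B4 = {a, g}  B5 = {a, c}  B6 = {f, g}  B7 = {c, d}  B8 = {b, e}
Tree: B1–B2, B1–B3, B2–B4, B1–B5, B4–B6, B5–B7, B3–B8

Each bag holds 2 vertices, so the decomposition has width 1, which upper-bounds the treewidth. Any graph with an edge has treewidth ≥ 1, and G has the edge h–a. Therefore the treewidth is 1.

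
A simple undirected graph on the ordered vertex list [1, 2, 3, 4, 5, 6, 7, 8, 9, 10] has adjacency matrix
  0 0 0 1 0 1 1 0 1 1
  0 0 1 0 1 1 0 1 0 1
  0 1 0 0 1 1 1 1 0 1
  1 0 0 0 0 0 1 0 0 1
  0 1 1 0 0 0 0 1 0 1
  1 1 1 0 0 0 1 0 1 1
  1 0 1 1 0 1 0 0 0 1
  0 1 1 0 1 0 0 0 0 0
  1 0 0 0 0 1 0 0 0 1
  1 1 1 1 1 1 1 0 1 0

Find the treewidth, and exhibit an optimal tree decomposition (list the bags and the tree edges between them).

The largest bag has 4 vertices, giving width 3; this decomposition certifies tw(G) ≤ 3. Conversely, {2, 3, 5, 8} is a clique of size 4, and the vertices of any clique must share a bag in every tree decomposition; so some bag has ≥ 4 vertices and tw(G) ≥ 3. The upper and lower bounds meet at 3, so that is the treewidth.

Treewidth 3.
One optimal decomposition is:
Bags: B1 = {2, 3, 6, 10}  B2 = {3, 6, 7, 10}  B3 = {2, 3, 5, 10}  B4 = {1, 6, 7, 10}  B5 = {1, 4, 7, 10}  B6 = {1, 6, 9, 10}  B7 = {2, 3, 5, 8}
Tree: B1–B2, B1–B3, B2–B4, B4–B5, B4–B6, B3–B7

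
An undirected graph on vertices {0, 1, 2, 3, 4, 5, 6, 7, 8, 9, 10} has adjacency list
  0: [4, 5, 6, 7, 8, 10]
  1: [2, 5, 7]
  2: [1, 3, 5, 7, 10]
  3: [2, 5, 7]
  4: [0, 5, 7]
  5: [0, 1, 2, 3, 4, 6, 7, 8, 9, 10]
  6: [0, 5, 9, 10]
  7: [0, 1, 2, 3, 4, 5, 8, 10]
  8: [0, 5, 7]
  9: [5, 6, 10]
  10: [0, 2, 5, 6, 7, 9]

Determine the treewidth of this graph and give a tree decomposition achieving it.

Treewidth 3.
One such decomposition:
Bags: B1 = {0, 5, 7, 10}  B2 = {0, 5, 6, 10}  B3 = {0, 4, 5, 7}  B4 = {2, 5, 7, 10}  B5 = {0, 5, 7, 8}  B6 = {1, 2, 5, 7}  B7 = {5, 6, 9, 10}  B8 = {2, 3, 5, 7}
Tree: B1–B2, B1–B3, B1–B4, B1–B5, B4–B6, B2–B7, B4–B8

Every bag has size at most 4, so the width is 4 − 1 = 3 and tw(G) ≤ 3. For the lower bound, the 4 vertices {5, 6, 9, 10} are pairwise adjacent, and any tree decomposition puts a clique entirely inside one bag — forcing width ≥ 3. Therefore the treewidth is 3.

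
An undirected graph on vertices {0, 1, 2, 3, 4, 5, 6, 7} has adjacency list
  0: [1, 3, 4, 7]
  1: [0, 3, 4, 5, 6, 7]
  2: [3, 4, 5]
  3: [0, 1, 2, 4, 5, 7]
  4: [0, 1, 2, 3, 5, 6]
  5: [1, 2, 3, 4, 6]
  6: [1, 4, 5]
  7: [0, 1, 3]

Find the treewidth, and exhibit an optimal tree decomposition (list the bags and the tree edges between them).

Every bag has size at most 4, so the width is 4 − 1 = 3 and tw(G) ≤ 3. On the other hand G contains the 4-clique {0, 1, 3, 4}. A clique must lie in a single bag of any decomposition, so no decomposition can have width below 3. The upper and lower bounds meet at 3, so that is the treewidth.

Treewidth 3.
One such decomposition:
Bags: B1 = {2, 3, 4, 5}  B2 = {1, 3, 4, 5}  B3 = {0, 1, 3, 4}  B4 = {0, 1, 3, 7}  B5 = {1, 4, 5, 6}
Tree: B1–B2, B2–B3, B3–B4, B2–B5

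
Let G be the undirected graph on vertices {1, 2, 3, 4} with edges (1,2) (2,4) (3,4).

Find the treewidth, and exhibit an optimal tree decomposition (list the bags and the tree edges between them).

Every bag has size at most 2, so the width is 2 − 1 = 1 and tw(G) ≤ 1. Any graph with an edge has treewidth ≥ 1, and G has the edge 1–2. The upper and lower bounds meet at 1, so that is the treewidth.

Treewidth 1.
Bags: B1 = {1, 2}  B2 = {2, 4}  B3 = {3, 4}
Tree: B1–B2, B2–B3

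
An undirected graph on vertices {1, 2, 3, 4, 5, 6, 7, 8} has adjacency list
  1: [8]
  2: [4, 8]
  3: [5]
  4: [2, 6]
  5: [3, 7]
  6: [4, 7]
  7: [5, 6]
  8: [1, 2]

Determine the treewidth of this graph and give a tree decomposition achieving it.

Each bag holds 2 vertices, so the decomposition has width 1, which upper-bounds the treewidth. Any graph with an edge has treewidth ≥ 1, and G has the edge 1–8. Hence tw(G) = 1 exactly.

Treewidth 1.
One optimal decomposition is:
Bags: B1 = {1, 8}  B2 = {2, 8}  B3 = {2, 4}  B4 = {4, 6}  B5 = {6, 7}  B6 = {5, 7}  B7 = {3, 5}
Tree: B1–B2, B2–B3, B3–B4, B4–B5, B5–B6, B6–B7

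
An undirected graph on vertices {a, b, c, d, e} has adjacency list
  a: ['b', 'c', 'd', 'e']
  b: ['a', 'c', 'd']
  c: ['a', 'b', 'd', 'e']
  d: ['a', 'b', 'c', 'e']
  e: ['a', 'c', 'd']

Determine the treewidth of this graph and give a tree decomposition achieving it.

The largest bag has 4 vertices, giving width 3; this decomposition certifies tw(G) ≤ 3. Conversely, {a, c, d, e} is a clique of size 4, and the vertices of any clique must share a bag in every tree decomposition; so some bag has ≥ 4 vertices and tw(G) ≥ 3. Therefore the treewidth is 3.

Treewidth 3.
One optimal decomposition is:
Bags: B1 = {a, c, d, e}  B2 = {a, b, c, d}
Tree: B1–B2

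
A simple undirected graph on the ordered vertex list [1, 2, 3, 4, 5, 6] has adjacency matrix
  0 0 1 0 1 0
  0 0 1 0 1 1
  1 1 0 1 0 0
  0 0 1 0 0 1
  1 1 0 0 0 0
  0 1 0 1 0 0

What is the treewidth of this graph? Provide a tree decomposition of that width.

Treewidth 2.
Bags: B1 = {2, 4, 6}  B2 = {2, 3, 4}  B3 = {2, 3, 5}  B4 = {1, 3, 5}
Tree: B1–B2, B2–B3, B3–B4

Every bag has size at most 3, so the width is 3 − 1 = 2 and tw(G) ≤ 2. Since 6–4–3–2–6 is a cycle in G, G is not acyclic. Forests are exactly the graphs of treewidth ≤ 1, so tw(G) ≥ 2. Combining the bounds, tw(G) = 2.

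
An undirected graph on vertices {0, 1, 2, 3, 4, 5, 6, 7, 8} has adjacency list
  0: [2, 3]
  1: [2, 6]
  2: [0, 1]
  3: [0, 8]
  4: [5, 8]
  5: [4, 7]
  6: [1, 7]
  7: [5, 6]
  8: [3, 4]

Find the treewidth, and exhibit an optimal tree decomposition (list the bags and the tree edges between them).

The largest bag has 3 vertices, giving width 2; this decomposition certifies tw(G) ≤ 2. Since 8–4–5–7–6–1–2–0–3–8 is a cycle in G, G is not acyclic. Forests are exactly the graphs of treewidth ≤ 1, so tw(G) ≥ 2. Therefore the treewidth is 2.

Treewidth 2.
One optimal decomposition is:
Bags: B1 = {4, 5, 8}  B2 = {5, 7, 8}  B3 = {6, 7, 8}  B4 = {1, 6, 8}  B5 = {1, 2, 8}  B6 = {0, 2, 8}  B7 = {0, 3, 8}
Tree: B1–B2, B2–B3, B3–B4, B4–B5, B5–B6, B6–B7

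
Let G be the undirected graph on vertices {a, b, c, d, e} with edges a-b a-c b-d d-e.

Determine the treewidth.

1

A width-1 tree decomposition is:
Bags: B1 = {d, e}  B2 = {b, d}  B3 = {a, b}  B4 = {a, c}
Tree: B1–B2, B2–B3, B3–B4
The largest bag has 2 vertices, giving width 1; this decomposition certifies tw(G) ≤ 1. Any graph with an edge has treewidth ≥ 1, and G has the edge e–d. Hence tw(G) = 1 exactly.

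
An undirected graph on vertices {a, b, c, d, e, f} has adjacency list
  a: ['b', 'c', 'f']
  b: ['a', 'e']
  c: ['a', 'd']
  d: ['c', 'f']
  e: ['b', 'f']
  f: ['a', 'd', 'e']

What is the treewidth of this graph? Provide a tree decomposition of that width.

Every bag has size at most 3, so the width is 3 − 1 = 2 and tw(G) ≤ 2. The edges b–e–f–a–b form a cycle, so G is not a tree and its treewidth is at least 2. Hence tw(G) = 2 exactly.

Treewidth 2.
One optimal decomposition is:
Bags: B1 = {a, b, e}  B2 = {a, e, f}  B3 = {a, c, f}  B4 = {c, d, f}
Tree: B1–B2, B2–B3, B3–B4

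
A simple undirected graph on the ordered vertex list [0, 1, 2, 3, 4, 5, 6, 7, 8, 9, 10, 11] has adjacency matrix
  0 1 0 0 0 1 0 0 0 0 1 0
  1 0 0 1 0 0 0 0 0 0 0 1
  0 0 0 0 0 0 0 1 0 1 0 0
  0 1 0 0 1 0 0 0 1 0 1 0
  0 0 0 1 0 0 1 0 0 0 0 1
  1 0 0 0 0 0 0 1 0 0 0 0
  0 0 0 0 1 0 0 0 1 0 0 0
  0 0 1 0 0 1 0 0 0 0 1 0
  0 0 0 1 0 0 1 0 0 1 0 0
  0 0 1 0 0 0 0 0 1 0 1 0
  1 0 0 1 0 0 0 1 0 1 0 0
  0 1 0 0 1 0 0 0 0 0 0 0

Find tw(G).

3

A width-3 tree decomposition is:
Bags: B1 = {1, 4, 6, 11}  B2 = {1, 3, 4, 6}  B3 = {1, 3, 6, 8}  B4 = {0, 1, 3, 8}  B5 = {0, 3, 8, 10}  B6 = {0, 8, 9, 10}  B7 = {0, 5, 9, 10}  B8 = {5, 7, 9, 10}  B9 = {2, 5, 7, 9}
Tree: B1–B2, B2–B3, B3–B4, B4–B5, B5–B6, B6–B7, B7–B8, B8–B9
The largest bag has 4 vertices, giving width 3; this decomposition certifies tw(G) ≤ 3. For the lower bound: the 4 vertex sets {4,6,11}, {1}, {3}, {0,8,9,10} are disjoint, each induces a connected subgraph, and every pair is joined by at least one edge of G. Contracting each set to a single vertex therefore yields K_{4} as a minor, and since treewidth is minor-monotone, tw(G) ≥ tw(K_{4}) = 3. Hence tw(G) = 3 exactly.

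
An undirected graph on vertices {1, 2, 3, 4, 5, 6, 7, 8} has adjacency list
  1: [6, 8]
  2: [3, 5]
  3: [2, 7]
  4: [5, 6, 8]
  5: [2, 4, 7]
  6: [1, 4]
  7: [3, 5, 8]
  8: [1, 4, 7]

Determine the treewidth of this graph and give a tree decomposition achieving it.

Every bag has size at most 3, so the width is 3 − 1 = 2 and tw(G) ≤ 2. Since 1–6–4–8–1 is a cycle in G, G is not acyclic. Forests are exactly the graphs of treewidth ≤ 1, so tw(G) ≥ 2. The upper and lower bounds meet at 2, so that is the treewidth.

Treewidth 2.
One such decomposition:
Bags: B1 = {1, 6, 8}  B2 = {4, 6, 8}  B3 = {4, 7, 8}  B4 = {4, 5, 7}  B5 = {3, 5, 7}  B6 = {2, 3, 5}
Tree: B1–B2, B2–B3, B3–B4, B4–B5, B5–B6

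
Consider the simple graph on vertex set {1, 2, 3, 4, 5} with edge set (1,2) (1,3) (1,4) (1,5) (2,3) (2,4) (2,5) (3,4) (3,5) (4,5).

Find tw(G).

4

A width-4 tree decomposition is:
Bags: B1 = {1, 2, 3, 4, 5}
Tree: (single bag)
A single bag containing all 5 vertices is trivially a valid decomposition of width 4. On the other hand G contains the 5-clique {1, 2, 3, 4, 5}. A clique must lie in a single bag of any decomposition, so no decomposition can have width below 4. Hence tw(G) = 4 exactly.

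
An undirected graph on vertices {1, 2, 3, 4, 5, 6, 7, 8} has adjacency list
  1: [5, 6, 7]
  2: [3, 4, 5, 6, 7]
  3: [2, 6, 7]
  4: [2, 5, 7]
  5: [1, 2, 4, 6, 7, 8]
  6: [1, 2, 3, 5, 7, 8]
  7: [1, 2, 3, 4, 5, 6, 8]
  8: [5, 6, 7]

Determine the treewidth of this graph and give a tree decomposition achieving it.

Every bag has size at most 4, so the width is 4 − 1 = 3 and tw(G) ≤ 3. Conversely, {2, 3, 6, 7} is a clique of size 4, and the vertices of any clique must share a bag in every tree decomposition; so some bag has ≥ 4 vertices and tw(G) ≥ 3. Therefore the treewidth is 3.

Treewidth 3.
Bags: B1 = {2, 4, 5, 7}  B2 = {2, 5, 6, 7}  B3 = {1, 5, 6, 7}  B4 = {5, 6, 7, 8}  B5 = {2, 3, 6, 7}
Tree: B1–B2, B2–B3, B2–B4, B2–B5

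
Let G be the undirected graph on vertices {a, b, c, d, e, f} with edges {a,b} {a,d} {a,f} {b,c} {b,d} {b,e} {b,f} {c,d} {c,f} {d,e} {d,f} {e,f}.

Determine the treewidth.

A width-3 tree decomposition is:
Bags: B1 = {b, d, e, f}  B2 = {a, b, d, f}  B3 = {b, c, d, f}
Tree: B1–B2, B1–B3
The largest bag has 4 vertices, giving width 3; this decomposition certifies tw(G) ≤ 3. Conversely, {b, d, e, f} is a clique of size 4, and the vertices of any clique must share a bag in every tree decomposition; so some bag has ≥ 4 vertices and tw(G) ≥ 3. Hence tw(G) = 3 exactly.

3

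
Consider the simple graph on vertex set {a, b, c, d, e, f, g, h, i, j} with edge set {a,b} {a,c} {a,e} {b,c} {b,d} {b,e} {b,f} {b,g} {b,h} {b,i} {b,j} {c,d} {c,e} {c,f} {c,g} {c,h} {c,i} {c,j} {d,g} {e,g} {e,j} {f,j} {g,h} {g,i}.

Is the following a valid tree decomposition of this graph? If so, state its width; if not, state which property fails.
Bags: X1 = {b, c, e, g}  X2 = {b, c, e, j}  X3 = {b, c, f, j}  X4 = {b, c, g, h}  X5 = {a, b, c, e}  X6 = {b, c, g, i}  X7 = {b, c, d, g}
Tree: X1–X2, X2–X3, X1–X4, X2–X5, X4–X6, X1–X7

Checking the three conditions: (i) the bags cover all of {a, b, c, d, e, f, g, h, i, j}; (ii) for each edge, some bag contains both endpoints; (iii) the bags containing any fixed vertex form a subtree. All hold, so the decomposition is valid with width 4 − 1 = 3.

Yes; width 3.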